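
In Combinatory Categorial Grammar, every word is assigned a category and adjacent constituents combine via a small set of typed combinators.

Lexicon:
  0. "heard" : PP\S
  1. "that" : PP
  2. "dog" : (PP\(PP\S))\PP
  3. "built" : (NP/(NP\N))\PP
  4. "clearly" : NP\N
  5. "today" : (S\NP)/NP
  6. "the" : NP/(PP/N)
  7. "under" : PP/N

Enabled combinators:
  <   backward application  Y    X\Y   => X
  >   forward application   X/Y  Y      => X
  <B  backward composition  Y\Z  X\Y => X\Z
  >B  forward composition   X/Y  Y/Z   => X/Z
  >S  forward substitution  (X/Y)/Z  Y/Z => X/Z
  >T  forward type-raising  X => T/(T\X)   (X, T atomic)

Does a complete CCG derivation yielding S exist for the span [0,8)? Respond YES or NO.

YES

[0,8] S   <
  [0,5] NP   >
    [0,4] NP/(NP\N)   <
      [0,3] PP   <
        [0,1] "heard" : PP\S
        [1,3] PP\(PP\S)   <
          [1,2] "that" : PP
          [2,3] "dog" : (PP\(PP\S))\PP
      [3,4] "built" : (NP/(NP\N))\PP
    [4,5] "clearly" : NP\N
  [5,8] S\NP   >
    [5,6] "today" : (S\NP)/NP
    [6,8] NP   >
      [6,7] "the" : NP/(PP/N)
      [7,8] "under" : PP/N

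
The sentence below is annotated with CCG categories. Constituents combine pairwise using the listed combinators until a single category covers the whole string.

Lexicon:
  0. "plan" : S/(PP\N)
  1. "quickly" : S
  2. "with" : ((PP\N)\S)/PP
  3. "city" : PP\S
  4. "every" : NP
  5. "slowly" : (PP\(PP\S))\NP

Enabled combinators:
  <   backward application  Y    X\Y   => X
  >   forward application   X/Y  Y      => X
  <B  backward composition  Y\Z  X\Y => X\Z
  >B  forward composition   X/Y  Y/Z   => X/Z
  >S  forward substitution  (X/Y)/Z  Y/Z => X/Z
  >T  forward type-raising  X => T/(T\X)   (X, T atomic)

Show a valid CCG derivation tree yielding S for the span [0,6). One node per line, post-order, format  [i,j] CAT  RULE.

[0,1] S/(PP\N)  lex  "plan"
[1,2] S  lex  "quickly"
[2,3] ((PP\N)\S)/PP  lex  "with"
[3,4] PP\S  lex  "city"
[4,5] NP  lex  "every"
[5,6] (PP\(PP\S))\NP  lex  "slowly"
[4,6] PP\(PP\S)  <  k=5
[3,6] PP  <  k=4
[2,6] (PP\N)\S  >  k=3
[1,6] PP\N  <  k=2
[0,6] S  >  k=1

[0,6] S   >
  [0,1] "plan" : S/(PP\N)
  [1,6] PP\N   <
    [1,2] "quickly" : S
    [2,6] (PP\N)\S   >
      [2,3] "with" : ((PP\N)\S)/PP
      [3,6] PP   <
        [3,4] "city" : PP\S
        [4,6] PP\(PP\S)   <
          [4,5] "every" : NP
          [5,6] "slowly" : (PP\(PP\S))\NP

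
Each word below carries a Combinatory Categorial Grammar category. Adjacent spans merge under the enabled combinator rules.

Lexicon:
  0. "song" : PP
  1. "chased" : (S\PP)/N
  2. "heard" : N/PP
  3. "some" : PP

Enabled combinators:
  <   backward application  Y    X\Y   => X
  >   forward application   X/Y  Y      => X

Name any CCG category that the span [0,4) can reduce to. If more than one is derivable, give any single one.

S

[0,4] S   <
  [0,1] "song" : PP
  [1,4] S\PP   >
    [1,2] "chased" : (S\PP)/N
    [2,4] N   >
      [2,3] "heard" : N/PP
      [3,4] "some" : PP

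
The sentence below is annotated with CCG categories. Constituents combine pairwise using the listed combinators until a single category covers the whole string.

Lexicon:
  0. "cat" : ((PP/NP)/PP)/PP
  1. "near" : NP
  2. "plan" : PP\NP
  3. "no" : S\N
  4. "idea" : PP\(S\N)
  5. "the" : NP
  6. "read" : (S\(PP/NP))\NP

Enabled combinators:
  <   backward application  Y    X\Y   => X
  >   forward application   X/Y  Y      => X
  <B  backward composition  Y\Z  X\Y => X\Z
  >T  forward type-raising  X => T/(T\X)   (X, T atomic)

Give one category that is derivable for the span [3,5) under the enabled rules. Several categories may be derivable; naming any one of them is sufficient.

PP

[0,7] S   <
  [0,5] PP/NP   >
    [0,3] (PP/NP)/PP   >
      [0,1] "cat" : ((PP/NP)/PP)/PP
      [1,3] PP   >
        [1,2] PP/(PP\NP)   >T
          [1,2] "near" : NP
        [2,3] "plan" : PP\NP
    [3,5] PP   <
      [3,4] "no" : S\N
      [4,5] "idea" : PP\(S\N)
  [5,7] S\(PP/NP)   <
    [5,6] "the" : NP
    [6,7] "read" : (S\(PP/NP))\NP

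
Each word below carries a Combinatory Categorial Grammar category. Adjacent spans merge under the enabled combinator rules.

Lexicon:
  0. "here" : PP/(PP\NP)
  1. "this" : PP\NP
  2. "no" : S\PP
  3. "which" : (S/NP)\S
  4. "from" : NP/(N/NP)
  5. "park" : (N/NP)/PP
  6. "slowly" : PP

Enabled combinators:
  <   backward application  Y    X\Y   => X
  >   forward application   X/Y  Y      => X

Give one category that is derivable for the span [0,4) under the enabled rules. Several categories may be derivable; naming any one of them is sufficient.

[0,7] S   >
  [0,4] S/NP   <
    [0,3] S   <
      [0,2] PP   >
        [0,1] "here" : PP/(PP\NP)
        [1,2] "this" : PP\NP
      [2,3] "no" : S\PP
    [3,4] "which" : (S/NP)\S
  [4,7] NP   >
    [4,5] "from" : NP/(N/NP)
    [5,7] N/NP   >
      [5,6] "park" : (N/NP)/PP
      [6,7] "slowly" : PP

S/NP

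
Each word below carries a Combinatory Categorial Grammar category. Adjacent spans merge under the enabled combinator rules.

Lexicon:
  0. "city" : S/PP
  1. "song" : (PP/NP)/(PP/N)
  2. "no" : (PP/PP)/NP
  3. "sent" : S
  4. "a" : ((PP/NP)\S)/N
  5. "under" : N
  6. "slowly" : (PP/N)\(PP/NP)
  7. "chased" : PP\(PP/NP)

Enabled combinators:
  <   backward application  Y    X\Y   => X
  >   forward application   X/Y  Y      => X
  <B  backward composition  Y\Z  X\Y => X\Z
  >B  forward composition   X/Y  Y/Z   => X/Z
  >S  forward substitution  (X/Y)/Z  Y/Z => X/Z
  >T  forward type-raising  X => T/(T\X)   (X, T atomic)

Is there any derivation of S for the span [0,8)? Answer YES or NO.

YES

[0,8] S   >
  [0,1] "city" : S/PP
  [1,8] PP   <
    [1,7] PP/NP   >
      [1,2] "song" : (PP/NP)/(PP/N)
      [2,7] PP/N   <
        [2,6] PP/NP   >S
          [2,3] "no" : (PP/PP)/NP
          [3,6] PP/NP   <
            [3,4] "sent" : S
            [4,6] (PP/NP)\S   >
              [4,5] "a" : ((PP/NP)\S)/N
              [5,6] "under" : N
        [6,7] "slowly" : (PP/N)\(PP/NP)
    [7,8] "chased" : PP\(PP/NP)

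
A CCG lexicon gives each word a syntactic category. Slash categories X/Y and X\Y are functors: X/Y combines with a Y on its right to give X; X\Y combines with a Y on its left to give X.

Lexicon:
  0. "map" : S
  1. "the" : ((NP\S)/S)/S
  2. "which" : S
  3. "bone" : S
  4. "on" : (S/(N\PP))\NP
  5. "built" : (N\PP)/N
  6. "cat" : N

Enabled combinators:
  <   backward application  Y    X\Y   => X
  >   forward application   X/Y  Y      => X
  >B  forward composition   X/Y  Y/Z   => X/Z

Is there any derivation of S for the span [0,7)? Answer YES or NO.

YES

[0,7] S   >
  [0,5] S/(N\PP)   <
    [0,4] NP   <
      [0,1] "map" : S
      [1,4] NP\S   >
        [1,3] (NP\S)/S   >
          [1,2] "the" : ((NP\S)/S)/S
          [2,3] "which" : S
        [3,4] "bone" : S
    [4,5] "on" : (S/(N\PP))\NP
  [5,7] N\PP   >
    [5,6] "built" : (N\PP)/N
    [6,7] "cat" : N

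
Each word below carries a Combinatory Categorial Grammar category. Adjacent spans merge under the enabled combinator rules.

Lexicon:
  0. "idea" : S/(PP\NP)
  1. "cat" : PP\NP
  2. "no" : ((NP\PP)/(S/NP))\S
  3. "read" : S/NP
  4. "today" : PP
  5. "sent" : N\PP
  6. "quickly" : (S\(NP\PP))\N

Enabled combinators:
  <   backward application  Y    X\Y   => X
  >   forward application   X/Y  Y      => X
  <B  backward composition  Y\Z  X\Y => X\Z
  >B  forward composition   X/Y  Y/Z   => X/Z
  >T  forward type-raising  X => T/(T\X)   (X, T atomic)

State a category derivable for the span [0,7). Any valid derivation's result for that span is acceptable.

S

[0,7] S   <
  [0,4] NP\PP   >
    [0,3] (NP\PP)/(S/NP)   <
      [0,2] S   >
        [0,1] "idea" : S/(PP\NP)
        [1,2] "cat" : PP\NP
      [2,3] "no" : ((NP\PP)/(S/NP))\S
    [3,4] "read" : S/NP
  [4,7] S\(NP\PP)   <
    [4,6] N   >
      [4,5] N/(N\PP)   >T
        [4,5] "today" : PP
      [5,6] "sent" : N\PP
    [6,7] "quickly" : (S\(NP\PP))\N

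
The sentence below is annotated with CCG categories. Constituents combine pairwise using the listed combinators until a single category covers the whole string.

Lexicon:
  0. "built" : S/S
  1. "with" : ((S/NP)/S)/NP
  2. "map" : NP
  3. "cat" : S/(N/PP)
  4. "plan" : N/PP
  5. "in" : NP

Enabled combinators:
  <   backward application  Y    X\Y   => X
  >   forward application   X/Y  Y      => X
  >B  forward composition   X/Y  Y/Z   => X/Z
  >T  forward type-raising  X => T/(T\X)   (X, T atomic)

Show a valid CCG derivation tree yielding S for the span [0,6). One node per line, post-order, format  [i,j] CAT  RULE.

[0,1] S/S  lex  "built"
[1,2] ((S/NP)/S)/NP  lex  "with"
[2,3] NP  lex  "map"
[1,3] (S/NP)/S  >  k=2
[3,4] S/(N/PP)  lex  "cat"
[4,5] N/PP  lex  "plan"
[3,5] S  >  k=4
[1,5] S/NP  >  k=3
[0,5] S/NP  >B  k=1
[5,6] NP  lex  "in"
[0,6] S  >  k=5

[0,6] S   >
  [0,5] S/NP   >B
    [0,1] "built" : S/S
    [1,5] S/NP   >
      [1,3] (S/NP)/S   >
        [1,2] "with" : ((S/NP)/S)/NP
        [2,3] "map" : NP
      [3,5] S   >
        [3,4] "cat" : S/(N/PP)
        [4,5] "plan" : N/PP
  [5,6] "in" : NP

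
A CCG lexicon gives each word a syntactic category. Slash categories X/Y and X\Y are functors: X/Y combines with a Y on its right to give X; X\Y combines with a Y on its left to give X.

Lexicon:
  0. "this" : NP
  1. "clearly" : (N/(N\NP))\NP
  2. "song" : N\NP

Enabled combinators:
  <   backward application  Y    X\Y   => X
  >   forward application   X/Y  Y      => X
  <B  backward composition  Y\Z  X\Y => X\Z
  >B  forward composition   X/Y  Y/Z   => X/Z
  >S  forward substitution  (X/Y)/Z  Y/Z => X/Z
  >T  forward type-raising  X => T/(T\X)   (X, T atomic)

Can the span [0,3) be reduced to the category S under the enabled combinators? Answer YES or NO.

NP (N/(N\NP))\NP N\NP
CKY chart[0,3] = {N, N/(N\N), NP/(NP\N), PP/(PP\N), S/(S\N)}; S ∉ chart

NO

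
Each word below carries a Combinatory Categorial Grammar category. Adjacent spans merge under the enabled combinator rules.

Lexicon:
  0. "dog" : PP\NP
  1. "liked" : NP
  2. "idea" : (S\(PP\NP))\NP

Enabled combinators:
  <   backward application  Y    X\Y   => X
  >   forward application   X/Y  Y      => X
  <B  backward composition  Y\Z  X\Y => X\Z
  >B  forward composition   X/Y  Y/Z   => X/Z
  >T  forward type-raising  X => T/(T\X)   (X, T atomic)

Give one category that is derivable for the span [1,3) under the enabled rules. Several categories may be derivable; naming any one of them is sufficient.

[0,3] S   <
  [0,1] "dog" : PP\NP
  [1,3] S\(PP\NP)   <
    [1,2] "liked" : NP
    [2,3] "idea" : (S\(PP\NP))\NP

S\(PP\NP)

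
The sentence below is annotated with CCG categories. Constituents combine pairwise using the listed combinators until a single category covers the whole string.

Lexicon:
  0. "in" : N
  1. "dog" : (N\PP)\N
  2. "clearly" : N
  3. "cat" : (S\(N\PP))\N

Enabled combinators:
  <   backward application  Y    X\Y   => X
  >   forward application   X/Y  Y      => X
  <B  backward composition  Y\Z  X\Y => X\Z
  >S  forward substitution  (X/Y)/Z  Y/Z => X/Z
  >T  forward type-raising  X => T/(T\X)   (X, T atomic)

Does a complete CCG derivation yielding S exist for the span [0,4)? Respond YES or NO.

YES

[0,4] S   <
  [0,1] "in" : N
  [1,4] S\N   <B
    [1,2] "dog" : (N\PP)\N
    [2,4] S\(N\PP)   <
      [2,3] "clearly" : N
      [3,4] "cat" : (S\(N\PP))\N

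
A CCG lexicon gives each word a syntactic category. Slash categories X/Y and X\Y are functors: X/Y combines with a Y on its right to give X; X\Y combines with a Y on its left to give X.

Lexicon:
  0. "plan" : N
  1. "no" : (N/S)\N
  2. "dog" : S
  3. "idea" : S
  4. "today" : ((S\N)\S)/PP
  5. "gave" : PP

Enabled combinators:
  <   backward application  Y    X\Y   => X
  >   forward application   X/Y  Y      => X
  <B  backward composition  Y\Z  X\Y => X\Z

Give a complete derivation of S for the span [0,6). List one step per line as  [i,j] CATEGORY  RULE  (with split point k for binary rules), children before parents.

[0,6] S   <
  [0,3] N   >
    [0,2] N/S   <
      [0,1] "plan" : N
      [1,2] "no" : (N/S)\N
    [2,3] "dog" : S
  [3,6] S\N   <
    [3,4] "idea" : S
    [4,6] (S\N)\S   >
      [4,5] "today" : ((S\N)\S)/PP
      [5,6] "gave" : PP

[0,1] N  lex  "plan"
[1,2] (N/S)\N  lex  "no"
[0,2] N/S  <  k=1
[2,3] S  lex  "dog"
[0,3] N  >  k=2
[3,4] S  lex  "idea"
[4,5] ((S\N)\S)/PP  lex  "today"
[5,6] PP  lex  "gave"
[4,6] (S\N)\S  >  k=5
[3,6] S\N  <  k=4
[0,6] S  <  k=3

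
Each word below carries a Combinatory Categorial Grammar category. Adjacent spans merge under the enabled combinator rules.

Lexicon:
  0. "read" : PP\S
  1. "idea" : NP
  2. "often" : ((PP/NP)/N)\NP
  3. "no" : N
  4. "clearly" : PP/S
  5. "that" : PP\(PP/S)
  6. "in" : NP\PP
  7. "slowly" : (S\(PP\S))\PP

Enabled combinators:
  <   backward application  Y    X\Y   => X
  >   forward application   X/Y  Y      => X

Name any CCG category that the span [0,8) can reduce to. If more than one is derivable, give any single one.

[0,8] S   <
  [0,1] "read" : PP\S
  [1,8] S\(PP\S)   <
    [1,7] PP   >
      [1,4] PP/NP   >
        [1,3] (PP/NP)/N   <
          [1,2] "idea" : NP
          [2,3] "often" : ((PP/NP)/N)\NP
        [3,4] "no" : N
      [4,7] NP   <
        [4,6] PP   <
          [4,5] "clearly" : PP/S
          [5,6] "that" : PP\(PP/S)
        [6,7] "in" : NP\PP
    [7,8] "slowly" : (S\(PP\S))\PP

S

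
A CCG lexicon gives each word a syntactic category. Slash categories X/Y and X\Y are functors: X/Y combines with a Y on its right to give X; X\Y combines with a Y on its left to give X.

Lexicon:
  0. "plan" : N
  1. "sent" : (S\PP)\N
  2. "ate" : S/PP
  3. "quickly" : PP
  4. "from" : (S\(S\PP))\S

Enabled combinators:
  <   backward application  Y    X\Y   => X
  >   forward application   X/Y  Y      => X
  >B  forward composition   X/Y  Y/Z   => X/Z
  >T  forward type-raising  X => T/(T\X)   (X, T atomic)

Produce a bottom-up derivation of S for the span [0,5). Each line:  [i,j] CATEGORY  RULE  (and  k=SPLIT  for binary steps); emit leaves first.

[0,5] S   <
  [0,2] S\PP   <
    [0,1] "plan" : N
    [1,2] "sent" : (S\PP)\N
  [2,5] S\(S\PP)   <
    [2,4] S   >
      [2,3] "ate" : S/PP
      [3,4] "quickly" : PP
    [4,5] "from" : (S\(S\PP))\S

[0,1] N  lex  "plan"
[1,2] (S\PP)\N  lex  "sent"
[0,2] S\PP  <  k=1
[2,3] S/PP  lex  "ate"
[3,4] PP  lex  "quickly"
[2,4] S  >  k=3
[4,5] (S\(S\PP))\S  lex  "from"
[2,5] S\(S\PP)  <  k=4
[0,5] S  <  k=2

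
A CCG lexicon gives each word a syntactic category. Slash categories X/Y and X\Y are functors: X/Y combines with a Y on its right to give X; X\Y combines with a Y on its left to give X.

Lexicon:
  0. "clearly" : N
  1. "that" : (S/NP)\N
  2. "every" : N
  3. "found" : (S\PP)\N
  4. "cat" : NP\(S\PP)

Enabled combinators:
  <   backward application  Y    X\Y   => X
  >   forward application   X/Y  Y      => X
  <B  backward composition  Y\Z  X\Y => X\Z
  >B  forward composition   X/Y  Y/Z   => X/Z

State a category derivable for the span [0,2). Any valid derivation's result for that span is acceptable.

S/NP

[0,5] S   >
  [0,2] S/NP   <
    [0,1] "clearly" : N
    [1,2] "that" : (S/NP)\N
  [2,5] NP   <
    [2,3] "every" : N
    [3,5] NP\N   <B
      [3,4] "found" : (S\PP)\N
      [4,5] "cat" : NP\(S\PP)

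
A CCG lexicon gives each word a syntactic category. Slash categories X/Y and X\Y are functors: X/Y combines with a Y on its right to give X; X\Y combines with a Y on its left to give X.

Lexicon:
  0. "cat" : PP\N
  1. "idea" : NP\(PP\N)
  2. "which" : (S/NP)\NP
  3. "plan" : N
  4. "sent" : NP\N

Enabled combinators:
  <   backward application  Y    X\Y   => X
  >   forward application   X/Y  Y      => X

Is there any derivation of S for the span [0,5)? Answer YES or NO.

YES

[0,5] S   >
  [0,3] S/NP   <
    [0,2] NP   <
      [0,1] "cat" : PP\N
      [1,2] "idea" : NP\(PP\N)
    [2,3] "which" : (S/NP)\NP
  [3,5] NP   <
    [3,4] "plan" : N
    [4,5] "sent" : NP\N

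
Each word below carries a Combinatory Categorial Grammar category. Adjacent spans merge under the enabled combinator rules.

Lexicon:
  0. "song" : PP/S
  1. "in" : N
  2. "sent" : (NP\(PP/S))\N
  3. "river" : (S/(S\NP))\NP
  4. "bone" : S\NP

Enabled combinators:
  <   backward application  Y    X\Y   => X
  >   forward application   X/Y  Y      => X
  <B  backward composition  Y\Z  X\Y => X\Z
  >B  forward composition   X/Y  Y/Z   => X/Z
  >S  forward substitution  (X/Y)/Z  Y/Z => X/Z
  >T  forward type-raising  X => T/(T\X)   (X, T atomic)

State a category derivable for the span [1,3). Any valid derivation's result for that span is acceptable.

[0,5] S   >
  [0,4] S/(S\NP)   <
    [0,3] NP   <
      [0,1] "song" : PP/S
      [1,3] NP\(PP/S)   <
        [1,2] "in" : N
        [2,3] "sent" : (NP\(PP/S))\N
    [3,4] "river" : (S/(S\NP))\NP
  [4,5] "bone" : S\NP

NP\(PP/S)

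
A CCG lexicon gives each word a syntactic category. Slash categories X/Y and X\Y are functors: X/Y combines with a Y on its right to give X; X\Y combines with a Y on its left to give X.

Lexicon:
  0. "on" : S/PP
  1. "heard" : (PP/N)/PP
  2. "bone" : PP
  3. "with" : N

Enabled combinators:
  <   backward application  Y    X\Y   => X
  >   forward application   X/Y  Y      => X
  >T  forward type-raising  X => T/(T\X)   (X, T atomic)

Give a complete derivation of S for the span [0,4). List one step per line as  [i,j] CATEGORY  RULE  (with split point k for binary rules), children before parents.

[0,1] S/PP  lex  "on"
[1,2] (PP/N)/PP  lex  "heard"
[2,3] PP  lex  "bone"
[1,3] PP/N  >  k=2
[3,4] N  lex  "with"
[1,4] PP  >  k=3
[0,4] S  >  k=1

[0,4] S   >
  [0,1] "on" : S/PP
  [1,4] PP   >
    [1,3] PP/N   >
      [1,2] "heard" : (PP/N)/PP
      [2,3] "bone" : PP
    [3,4] "with" : N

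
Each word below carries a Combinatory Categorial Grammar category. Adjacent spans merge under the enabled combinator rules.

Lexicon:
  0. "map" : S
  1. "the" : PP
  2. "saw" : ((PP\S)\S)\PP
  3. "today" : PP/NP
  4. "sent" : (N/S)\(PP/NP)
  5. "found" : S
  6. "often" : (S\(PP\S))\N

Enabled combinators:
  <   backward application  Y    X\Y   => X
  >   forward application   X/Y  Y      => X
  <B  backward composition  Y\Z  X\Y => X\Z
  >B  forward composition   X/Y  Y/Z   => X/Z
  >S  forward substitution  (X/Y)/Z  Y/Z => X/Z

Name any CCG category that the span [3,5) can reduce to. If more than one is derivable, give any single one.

[0,7] S   <
  [0,3] PP\S   <
    [0,1] "map" : S
    [1,3] (PP\S)\S   <
      [1,2] "the" : PP
      [2,3] "saw" : ((PP\S)\S)\PP
  [3,7] S\(PP\S)   <
    [3,6] N   >
      [3,5] N/S   <
        [3,4] "today" : PP/NP
        [4,5] "sent" : (N/S)\(PP/NP)
      [5,6] "found" : S
    [6,7] "often" : (S\(PP\S))\N

N/S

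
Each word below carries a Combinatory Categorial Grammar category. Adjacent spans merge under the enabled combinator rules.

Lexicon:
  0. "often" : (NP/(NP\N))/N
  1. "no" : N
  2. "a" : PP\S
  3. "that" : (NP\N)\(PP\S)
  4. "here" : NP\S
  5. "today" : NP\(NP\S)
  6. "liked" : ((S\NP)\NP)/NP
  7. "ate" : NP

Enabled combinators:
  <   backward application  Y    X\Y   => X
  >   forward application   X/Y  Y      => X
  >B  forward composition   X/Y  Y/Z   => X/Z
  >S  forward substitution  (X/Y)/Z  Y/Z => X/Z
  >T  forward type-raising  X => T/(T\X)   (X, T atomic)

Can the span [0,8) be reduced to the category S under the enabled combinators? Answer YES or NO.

YES

[0,8] S   <
  [0,4] NP   >
    [0,2] NP/(NP\N)   >
      [0,1] "often" : (NP/(NP\N))/N
      [1,2] "no" : N
    [2,4] NP\N   <
      [2,3] "a" : PP\S
      [3,4] "that" : (NP\N)\(PP\S)
  [4,8] S\NP   <
    [4,6] NP   <
      [4,5] "here" : NP\S
      [5,6] "today" : NP\(NP\S)
    [6,8] (S\NP)\NP   >
      [6,7] "liked" : ((S\NP)\NP)/NP
      [7,8] "ate" : NP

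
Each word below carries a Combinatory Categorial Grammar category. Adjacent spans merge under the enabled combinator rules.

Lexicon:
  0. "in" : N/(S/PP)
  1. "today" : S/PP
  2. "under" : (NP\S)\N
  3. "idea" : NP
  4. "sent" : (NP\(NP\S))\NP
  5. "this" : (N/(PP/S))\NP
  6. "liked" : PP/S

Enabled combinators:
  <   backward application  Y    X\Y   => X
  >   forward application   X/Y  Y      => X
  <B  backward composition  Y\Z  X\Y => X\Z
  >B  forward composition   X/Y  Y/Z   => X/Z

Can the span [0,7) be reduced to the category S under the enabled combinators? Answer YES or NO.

NO

N/(S/PP) S/PP (NP\S)\N NP (NP\(NP\S))\NP (N/(PP/S))\NP PP/S
CKY chart[0,7] = {N}; S ∉ chart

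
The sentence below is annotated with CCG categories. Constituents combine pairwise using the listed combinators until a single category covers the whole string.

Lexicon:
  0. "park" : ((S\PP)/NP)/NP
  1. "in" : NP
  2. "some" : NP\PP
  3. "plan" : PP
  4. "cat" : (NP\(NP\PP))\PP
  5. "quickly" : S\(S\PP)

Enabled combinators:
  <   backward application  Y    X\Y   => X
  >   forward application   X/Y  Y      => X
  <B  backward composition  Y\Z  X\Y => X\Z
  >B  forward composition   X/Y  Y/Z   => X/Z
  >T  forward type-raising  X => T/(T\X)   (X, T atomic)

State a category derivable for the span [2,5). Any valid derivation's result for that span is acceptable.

NP

[0,6] S   <
  [0,5] S\PP   >
    [0,2] (S\PP)/NP   >
      [0,1] "park" : ((S\PP)/NP)/NP
      [1,2] "in" : NP
    [2,5] NP   <
      [2,3] "some" : NP\PP
      [3,5] NP\(NP\PP)   <
        [3,4] "plan" : PP
        [4,5] "cat" : (NP\(NP\PP))\PP
  [5,6] "quickly" : S\(S\PP)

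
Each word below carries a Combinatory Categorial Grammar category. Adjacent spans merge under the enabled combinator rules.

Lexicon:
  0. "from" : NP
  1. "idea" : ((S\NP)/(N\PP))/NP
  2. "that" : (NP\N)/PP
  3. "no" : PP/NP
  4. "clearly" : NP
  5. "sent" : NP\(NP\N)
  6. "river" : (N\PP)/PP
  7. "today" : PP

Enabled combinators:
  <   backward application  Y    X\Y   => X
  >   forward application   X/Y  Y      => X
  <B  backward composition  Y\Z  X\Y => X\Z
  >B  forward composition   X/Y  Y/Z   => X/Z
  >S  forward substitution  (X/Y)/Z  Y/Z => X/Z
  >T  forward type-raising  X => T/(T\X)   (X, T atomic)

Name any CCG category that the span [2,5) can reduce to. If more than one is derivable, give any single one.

[0,8] S   <
  [0,1] "from" : NP
  [1,8] S\NP   >
    [1,6] (S\NP)/(N\PP)   >
      [1,2] "idea" : ((S\NP)/(N\PP))/NP
      [2,6] NP   <
        [2,5] NP\N   >
          [2,3] "that" : (NP\N)/PP
          [3,5] PP   >
            [3,4] "no" : PP/NP
            [4,5] "clearly" : NP
        [5,6] "sent" : NP\(NP\N)
    [6,8] N\PP   >
      [6,7] "river" : (N\PP)/PP
      [7,8] "today" : PP

NP\N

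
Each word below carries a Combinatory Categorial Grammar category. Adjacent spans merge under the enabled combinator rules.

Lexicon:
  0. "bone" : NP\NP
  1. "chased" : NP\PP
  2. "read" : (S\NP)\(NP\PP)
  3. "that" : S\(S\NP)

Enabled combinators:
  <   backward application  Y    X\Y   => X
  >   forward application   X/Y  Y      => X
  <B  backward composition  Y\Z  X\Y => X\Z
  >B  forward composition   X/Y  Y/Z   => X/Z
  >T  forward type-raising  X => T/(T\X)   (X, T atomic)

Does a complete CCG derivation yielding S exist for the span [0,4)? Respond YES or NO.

[0,4] S   <
  [0,3] S\NP   <B
    [0,1] "bone" : NP\NP
    [1,3] S\NP   <
      [1,2] "chased" : NP\PP
      [2,3] "read" : (S\NP)\(NP\PP)
  [3,4] "that" : S\(S\NP)

YES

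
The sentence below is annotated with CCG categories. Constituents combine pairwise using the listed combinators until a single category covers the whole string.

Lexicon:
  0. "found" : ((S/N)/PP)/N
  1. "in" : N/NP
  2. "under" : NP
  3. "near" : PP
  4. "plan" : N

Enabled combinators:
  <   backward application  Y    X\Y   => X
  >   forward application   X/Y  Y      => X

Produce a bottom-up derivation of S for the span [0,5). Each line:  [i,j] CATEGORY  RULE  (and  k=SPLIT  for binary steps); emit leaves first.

[0,5] S   >
  [0,4] S/N   >
    [0,3] (S/N)/PP   >
      [0,1] "found" : ((S/N)/PP)/N
      [1,3] N   >
        [1,2] "in" : N/NP
        [2,3] "under" : NP
    [3,4] "near" : PP
  [4,5] "plan" : N

[0,1] ((S/N)/PP)/N  lex  "found"
[1,2] N/NP  lex  "in"
[2,3] NP  lex  "under"
[1,3] N  >  k=2
[0,3] (S/N)/PP  >  k=1
[3,4] PP  lex  "near"
[0,4] S/N  >  k=3
[4,5] N  lex  "plan"
[0,5] S  >  k=4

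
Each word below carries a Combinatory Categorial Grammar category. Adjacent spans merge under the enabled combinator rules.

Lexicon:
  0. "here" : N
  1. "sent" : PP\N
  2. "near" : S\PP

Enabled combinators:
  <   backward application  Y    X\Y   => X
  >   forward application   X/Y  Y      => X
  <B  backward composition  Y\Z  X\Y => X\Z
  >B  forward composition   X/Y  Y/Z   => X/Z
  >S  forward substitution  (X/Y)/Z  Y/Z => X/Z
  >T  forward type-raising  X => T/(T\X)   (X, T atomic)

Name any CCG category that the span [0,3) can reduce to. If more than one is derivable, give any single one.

S

[0,3] S   <
  [0,2] PP   <
    [0,1] "here" : N
    [1,2] "sent" : PP\N
  [2,3] "near" : S\PP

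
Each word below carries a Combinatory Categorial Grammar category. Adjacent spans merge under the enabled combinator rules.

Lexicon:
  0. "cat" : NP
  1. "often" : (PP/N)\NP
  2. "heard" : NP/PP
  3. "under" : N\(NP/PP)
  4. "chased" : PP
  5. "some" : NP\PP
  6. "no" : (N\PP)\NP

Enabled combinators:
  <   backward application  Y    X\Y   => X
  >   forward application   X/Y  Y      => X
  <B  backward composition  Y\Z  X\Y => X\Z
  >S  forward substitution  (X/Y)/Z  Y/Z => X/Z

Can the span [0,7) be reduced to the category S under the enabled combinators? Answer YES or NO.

NP (PP/N)\NP NP/PP N\(NP/PP) PP NP\PP (N\PP)\NP
CKY chart[0,7] = {N}; S ∉ chart

NO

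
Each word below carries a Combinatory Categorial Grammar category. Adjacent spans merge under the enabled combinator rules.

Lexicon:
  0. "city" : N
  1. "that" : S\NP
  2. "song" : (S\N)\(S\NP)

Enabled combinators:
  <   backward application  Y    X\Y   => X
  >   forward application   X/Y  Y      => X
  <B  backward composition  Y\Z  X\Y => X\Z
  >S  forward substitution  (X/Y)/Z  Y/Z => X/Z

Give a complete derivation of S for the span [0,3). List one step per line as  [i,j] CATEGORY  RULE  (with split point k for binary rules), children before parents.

[0,1] N  lex  "city"
[1,2] S\NP  lex  "that"
[2,3] (S\N)\(S\NP)  lex  "song"
[1,3] S\N  <  k=2
[0,3] S  <  k=1

[0,3] S   <
  [0,1] "city" : N
  [1,3] S\N   <
    [1,2] "that" : S\NP
    [2,3] "song" : (S\N)\(S\NP)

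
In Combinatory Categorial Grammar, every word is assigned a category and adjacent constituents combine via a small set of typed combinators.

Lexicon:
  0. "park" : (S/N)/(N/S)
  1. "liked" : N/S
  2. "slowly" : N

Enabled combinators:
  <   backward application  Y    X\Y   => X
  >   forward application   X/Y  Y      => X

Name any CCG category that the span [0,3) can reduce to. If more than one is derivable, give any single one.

[0,3] S   >
  [0,2] S/N   >
    [0,1] "park" : (S/N)/(N/S)
    [1,2] "liked" : N/S
  [2,3] "slowly" : N

S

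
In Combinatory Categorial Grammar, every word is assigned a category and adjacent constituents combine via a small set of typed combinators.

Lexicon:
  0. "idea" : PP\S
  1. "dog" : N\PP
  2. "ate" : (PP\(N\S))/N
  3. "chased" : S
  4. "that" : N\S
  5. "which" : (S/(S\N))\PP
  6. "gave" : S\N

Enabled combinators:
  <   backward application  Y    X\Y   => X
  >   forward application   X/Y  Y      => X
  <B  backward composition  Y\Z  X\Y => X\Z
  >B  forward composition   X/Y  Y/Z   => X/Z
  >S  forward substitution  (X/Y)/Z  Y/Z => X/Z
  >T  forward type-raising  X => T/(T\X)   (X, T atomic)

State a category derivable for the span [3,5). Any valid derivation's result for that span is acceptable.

N

[0,7] S   >
  [0,6] S/(S\N)   <
    [0,5] PP   <
      [0,2] N\S   <B
        [0,1] "idea" : PP\S
        [1,2] "dog" : N\PP
      [2,5] PP\(N\S)   >
        [2,3] "ate" : (PP\(N\S))/N
        [3,5] N   >
          [3,4] N/(N\S)   >T
            [3,4] "chased" : S
          [4,5] "that" : N\S
    [5,6] "which" : (S/(S\N))\PP
  [6,7] "gave" : S\N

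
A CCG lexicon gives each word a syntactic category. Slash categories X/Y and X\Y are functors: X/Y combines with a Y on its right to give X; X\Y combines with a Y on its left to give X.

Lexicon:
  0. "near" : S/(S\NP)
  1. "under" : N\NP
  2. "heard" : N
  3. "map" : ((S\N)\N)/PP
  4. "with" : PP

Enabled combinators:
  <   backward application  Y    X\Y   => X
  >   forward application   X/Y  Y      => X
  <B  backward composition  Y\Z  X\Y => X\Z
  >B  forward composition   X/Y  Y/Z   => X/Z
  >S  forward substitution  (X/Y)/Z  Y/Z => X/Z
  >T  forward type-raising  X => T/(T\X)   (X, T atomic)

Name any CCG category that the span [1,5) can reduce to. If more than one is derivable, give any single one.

[0,5] S   >
  [0,1] "near" : S/(S\NP)
  [1,5] S\NP   <B
    [1,2] "under" : N\NP
    [2,5] S\N   <
      [2,3] "heard" : N
      [3,5] (S\N)\N   >
        [3,4] "map" : ((S\N)\N)/PP
        [4,5] "with" : PP

S\NP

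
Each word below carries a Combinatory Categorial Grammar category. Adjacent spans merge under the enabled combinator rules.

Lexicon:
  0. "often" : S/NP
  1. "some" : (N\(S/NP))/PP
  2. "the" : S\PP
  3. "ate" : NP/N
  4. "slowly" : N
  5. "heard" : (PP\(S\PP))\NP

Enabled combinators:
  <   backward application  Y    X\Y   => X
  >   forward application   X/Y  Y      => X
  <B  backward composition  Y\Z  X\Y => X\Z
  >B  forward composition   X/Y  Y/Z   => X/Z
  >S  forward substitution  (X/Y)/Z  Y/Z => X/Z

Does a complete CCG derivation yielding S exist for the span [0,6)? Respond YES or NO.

NO

S/NP (N\(S/NP))/PP S\PP NP/N N (PP\(S\PP))\NP
CKY chart[0,6] = {N}; S ∉ chart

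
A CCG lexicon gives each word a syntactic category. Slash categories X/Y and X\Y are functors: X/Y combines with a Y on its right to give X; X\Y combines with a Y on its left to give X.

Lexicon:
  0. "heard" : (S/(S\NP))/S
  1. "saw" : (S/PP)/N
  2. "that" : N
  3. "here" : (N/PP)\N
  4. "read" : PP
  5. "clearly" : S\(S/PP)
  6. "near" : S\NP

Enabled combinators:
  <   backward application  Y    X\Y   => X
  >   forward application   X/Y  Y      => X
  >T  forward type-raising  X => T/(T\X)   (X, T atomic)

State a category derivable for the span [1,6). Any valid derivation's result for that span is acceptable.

[0,7] S   >
  [0,6] S/(S\NP)   >
    [0,1] "heard" : (S/(S\NP))/S
    [1,6] S   <
      [1,5] S/PP   >
        [1,2] "saw" : (S/PP)/N
        [2,5] N   >
          [2,4] N/PP   <
            [2,3] "that" : N
            [3,4] "here" : (N/PP)\N
          [4,5] "read" : PP
      [5,6] "clearly" : S\(S/PP)
  [6,7] "near" : S\NP

S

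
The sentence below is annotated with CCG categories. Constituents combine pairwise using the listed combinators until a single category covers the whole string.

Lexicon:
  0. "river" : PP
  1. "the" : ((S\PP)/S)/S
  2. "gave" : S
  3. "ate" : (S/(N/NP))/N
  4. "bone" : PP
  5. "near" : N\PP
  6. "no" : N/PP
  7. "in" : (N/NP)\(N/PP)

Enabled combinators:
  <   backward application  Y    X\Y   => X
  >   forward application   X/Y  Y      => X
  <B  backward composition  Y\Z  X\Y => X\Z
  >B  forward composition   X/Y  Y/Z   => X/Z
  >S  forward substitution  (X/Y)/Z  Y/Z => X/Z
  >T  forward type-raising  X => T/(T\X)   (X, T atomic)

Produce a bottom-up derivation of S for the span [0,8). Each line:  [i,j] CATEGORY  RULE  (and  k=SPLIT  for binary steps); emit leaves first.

[0,1] PP  lex  "river"
[1,2] ((S\PP)/S)/S  lex  "the"
[2,3] S  lex  "gave"
[1,3] (S\PP)/S  >  k=2
[3,4] (S/(N/NP))/N  lex  "ate"
[4,5] PP  lex  "bone"
[5,6] N\PP  lex  "near"
[4,6] N  <  k=5
[3,6] S/(N/NP)  >  k=4
[6,7] N/PP  lex  "no"
[7,8] (N/NP)\(N/PP)  lex  "in"
[6,8] N/NP  <  k=7
[3,8] S  >  k=6
[1,8] S\PP  >  k=3
[0,8] S  <  k=1

[0,8] S   <
  [0,1] "river" : PP
  [1,8] S\PP   >
    [1,3] (S\PP)/S   >
      [1,2] "the" : ((S\PP)/S)/S
      [2,3] "gave" : S
    [3,8] S   >
      [3,6] S/(N/NP)   >
        [3,4] "ate" : (S/(N/NP))/N
        [4,6] N   <
          [4,5] "bone" : PP
          [5,6] "near" : N\PP
      [6,8] N/NP   <
        [6,7] "no" : N/PP
        [7,8] "in" : (N/NP)\(N/PP)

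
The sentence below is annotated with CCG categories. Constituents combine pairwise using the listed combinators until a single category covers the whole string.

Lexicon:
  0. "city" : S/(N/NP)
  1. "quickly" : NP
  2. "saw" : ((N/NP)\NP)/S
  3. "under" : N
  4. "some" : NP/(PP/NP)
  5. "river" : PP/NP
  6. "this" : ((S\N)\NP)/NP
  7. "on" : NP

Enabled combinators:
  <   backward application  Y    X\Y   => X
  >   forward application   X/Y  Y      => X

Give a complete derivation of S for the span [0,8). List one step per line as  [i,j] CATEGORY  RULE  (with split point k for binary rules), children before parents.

[0,8] S   >
  [0,1] "city" : S/(N/NP)
  [1,8] N/NP   <
    [1,2] "quickly" : NP
    [2,8] (N/NP)\NP   >
      [2,3] "saw" : ((N/NP)\NP)/S
      [3,8] S   <
        [3,4] "under" : N
        [4,8] S\N   <
          [4,6] NP   >
            [4,5] "some" : NP/(PP/NP)
            [5,6] "river" : PP/NP
          [6,8] (S\N)\NP   >
            [6,7] "this" : ((S\N)\NP)/NP
            [7,8] "on" : NP

[0,1] S/(N/NP)  lex  "city"
[1,2] NP  lex  "quickly"
[2,3] ((N/NP)\NP)/S  lex  "saw"
[3,4] N  lex  "under"
[4,5] NP/(PP/NP)  lex  "some"
[5,6] PP/NP  lex  "river"
[4,6] NP  >  k=5
[6,7] ((S\N)\NP)/NP  lex  "this"
[7,8] NP  lex  "on"
[6,8] (S\N)\NP  >  k=7
[4,8] S\N  <  k=6
[3,8] S  <  k=4
[2,8] (N/NP)\NP  >  k=3
[1,8] N/NP  <  k=2
[0,8] S  >  k=1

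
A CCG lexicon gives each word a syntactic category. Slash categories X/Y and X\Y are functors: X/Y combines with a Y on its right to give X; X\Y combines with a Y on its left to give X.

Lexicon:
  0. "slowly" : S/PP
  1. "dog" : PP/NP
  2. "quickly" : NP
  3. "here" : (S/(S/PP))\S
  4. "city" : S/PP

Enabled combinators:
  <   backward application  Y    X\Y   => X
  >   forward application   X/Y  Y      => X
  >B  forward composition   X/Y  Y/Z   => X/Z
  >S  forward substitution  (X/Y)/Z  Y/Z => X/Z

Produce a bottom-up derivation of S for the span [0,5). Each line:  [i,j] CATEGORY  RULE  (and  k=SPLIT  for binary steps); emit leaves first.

[0,1] S/PP  lex  "slowly"
[1,2] PP/NP  lex  "dog"
[2,3] NP  lex  "quickly"
[1,3] PP  >  k=2
[0,3] S  >  k=1
[3,4] (S/(S/PP))\S  lex  "here"
[0,4] S/(S/PP)  <  k=3
[4,5] S/PP  lex  "city"
[0,5] S  >  k=4

[0,5] S   >
  [0,4] S/(S/PP)   <
    [0,3] S   >
      [0,1] "slowly" : S/PP
      [1,3] PP   >
        [1,2] "dog" : PP/NP
        [2,3] "quickly" : NP
    [3,4] "here" : (S/(S/PP))\S
  [4,5] "city" : S/PP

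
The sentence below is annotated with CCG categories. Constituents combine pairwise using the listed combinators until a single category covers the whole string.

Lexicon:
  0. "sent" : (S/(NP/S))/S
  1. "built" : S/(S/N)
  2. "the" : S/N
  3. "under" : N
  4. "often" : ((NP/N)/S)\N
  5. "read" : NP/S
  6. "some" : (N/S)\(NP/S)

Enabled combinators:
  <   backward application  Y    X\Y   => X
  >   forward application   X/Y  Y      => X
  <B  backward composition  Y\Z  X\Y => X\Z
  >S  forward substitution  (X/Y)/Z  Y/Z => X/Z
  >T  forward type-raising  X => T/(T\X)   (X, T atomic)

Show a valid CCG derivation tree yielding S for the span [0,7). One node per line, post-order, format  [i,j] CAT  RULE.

[0,7] S   >
  [0,3] S/(NP/S)   >
    [0,1] "sent" : (S/(NP/S))/S
    [1,3] S   >
      [1,2] "built" : S/(S/N)
      [2,3] "the" : S/N
  [3,7] NP/S   >S
    [3,5] (NP/N)/S   <
      [3,4] "under" : N
      [4,5] "often" : ((NP/N)/S)\N
    [5,7] N/S   <
      [5,6] "read" : NP/S
      [6,7] "some" : (N/S)\(NP/S)

[0,1] (S/(NP/S))/S  lex  "sent"
[1,2] S/(S/N)  lex  "built"
[2,3] S/N  lex  "the"
[1,3] S  >  k=2
[0,3] S/(NP/S)  >  k=1
[3,4] N  lex  "under"
[4,5] ((NP/N)/S)\N  lex  "often"
[3,5] (NP/N)/S  <  k=4
[5,6] NP/S  lex  "read"
[6,7] (N/S)\(NP/S)  lex  "some"
[5,7] N/S  <  k=6
[3,7] NP/S  >S  k=5
[0,7] S  >  k=3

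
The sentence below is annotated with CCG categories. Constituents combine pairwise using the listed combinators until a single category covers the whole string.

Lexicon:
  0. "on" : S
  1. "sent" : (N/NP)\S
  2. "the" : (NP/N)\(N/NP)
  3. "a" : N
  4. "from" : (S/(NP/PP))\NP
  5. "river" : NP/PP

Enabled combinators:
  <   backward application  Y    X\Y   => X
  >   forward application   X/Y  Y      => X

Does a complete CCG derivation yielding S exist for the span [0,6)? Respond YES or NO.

YES

[0,6] S   >
  [0,5] S/(NP/PP)   <
    [0,4] NP   >
      [0,3] NP/N   <
        [0,2] N/NP   <
          [0,1] "on" : S
          [1,2] "sent" : (N/NP)\S
        [2,3] "the" : (NP/N)\(N/NP)
      [3,4] "a" : N
    [4,5] "from" : (S/(NP/PP))\NP
  [5,6] "river" : NP/PP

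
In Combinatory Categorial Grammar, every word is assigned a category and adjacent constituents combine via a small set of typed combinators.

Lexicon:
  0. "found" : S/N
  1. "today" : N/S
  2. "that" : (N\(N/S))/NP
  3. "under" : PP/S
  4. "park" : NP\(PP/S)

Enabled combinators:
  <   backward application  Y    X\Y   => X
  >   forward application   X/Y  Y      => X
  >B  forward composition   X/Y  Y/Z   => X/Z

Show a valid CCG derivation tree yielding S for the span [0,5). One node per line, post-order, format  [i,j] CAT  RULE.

[0,5] S   >
  [0,1] "found" : S/N
  [1,5] N   <
    [1,2] "today" : N/S
    [2,5] N\(N/S)   >
      [2,3] "that" : (N\(N/S))/NP
      [3,5] NP   <
        [3,4] "under" : PP/S
        [4,5] "park" : NP\(PP/S)

[0,1] S/N  lex  "found"
[1,2] N/S  lex  "today"
[2,3] (N\(N/S))/NP  lex  "that"
[3,4] PP/S  lex  "under"
[4,5] NP\(PP/S)  lex  "park"
[3,5] NP  <  k=4
[2,5] N\(N/S)  >  k=3
[1,5] N  <  k=2
[0,5] S  >  k=1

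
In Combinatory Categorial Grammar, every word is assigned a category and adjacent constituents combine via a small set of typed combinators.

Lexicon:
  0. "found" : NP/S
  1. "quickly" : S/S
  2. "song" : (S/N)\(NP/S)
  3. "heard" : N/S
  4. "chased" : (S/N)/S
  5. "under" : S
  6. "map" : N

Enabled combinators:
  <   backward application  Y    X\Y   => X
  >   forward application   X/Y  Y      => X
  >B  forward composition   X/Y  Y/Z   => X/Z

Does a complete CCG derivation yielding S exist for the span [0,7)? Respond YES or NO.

[0,7] S   >
  [0,6] S/N   >B
    [0,3] S/N   <
      [0,2] NP/S   >B
        [0,1] "found" : NP/S
        [1,2] "quickly" : S/S
      [2,3] "song" : (S/N)\(NP/S)
    [3,6] N/N   >B
      [3,4] "heard" : N/S
      [4,6] S/N   >
        [4,5] "chased" : (S/N)/S
        [5,6] "under" : S
  [6,7] "map" : N

YES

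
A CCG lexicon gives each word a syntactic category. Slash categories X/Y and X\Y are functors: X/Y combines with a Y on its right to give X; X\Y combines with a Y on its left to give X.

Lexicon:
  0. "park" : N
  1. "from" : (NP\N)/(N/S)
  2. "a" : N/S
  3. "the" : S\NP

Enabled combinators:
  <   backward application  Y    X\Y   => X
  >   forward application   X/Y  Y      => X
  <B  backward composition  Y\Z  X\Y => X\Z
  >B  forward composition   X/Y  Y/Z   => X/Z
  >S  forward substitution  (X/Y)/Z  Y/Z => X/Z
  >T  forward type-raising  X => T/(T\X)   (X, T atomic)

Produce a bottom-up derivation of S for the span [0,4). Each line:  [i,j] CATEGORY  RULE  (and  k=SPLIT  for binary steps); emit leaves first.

[0,4] S   >
  [0,1] S/(S\N)   >T
    [0,1] "park" : N
  [1,4] S\N   <B
    [1,3] NP\N   >
      [1,2] "from" : (NP\N)/(N/S)
      [2,3] "a" : N/S
    [3,4] "the" : S\NP

[0,1] N  lex  "park"
[0,1] S/(S\N)  >T
[1,2] (NP\N)/(N/S)  lex  "from"
[2,3] N/S  lex  "a"
[1,3] NP\N  >  k=2
[3,4] S\NP  lex  "the"
[1,4] S\N  <B  k=3
[0,4] S  >  k=1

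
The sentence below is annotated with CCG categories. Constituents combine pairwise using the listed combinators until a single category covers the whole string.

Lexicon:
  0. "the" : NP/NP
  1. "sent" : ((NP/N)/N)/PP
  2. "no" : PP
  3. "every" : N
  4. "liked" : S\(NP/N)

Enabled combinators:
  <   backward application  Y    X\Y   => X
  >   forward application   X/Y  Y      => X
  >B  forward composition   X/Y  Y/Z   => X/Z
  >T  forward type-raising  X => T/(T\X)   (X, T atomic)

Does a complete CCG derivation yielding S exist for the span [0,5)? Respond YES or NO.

YES

[0,5] S   <
  [0,4] NP/N   >B
    [0,1] "the" : NP/NP
    [1,4] NP/N   >
      [1,3] (NP/N)/N   >
        [1,2] "sent" : ((NP/N)/N)/PP
        [2,3] "no" : PP
      [3,4] "every" : N
  [4,5] "liked" : S\(NP/N)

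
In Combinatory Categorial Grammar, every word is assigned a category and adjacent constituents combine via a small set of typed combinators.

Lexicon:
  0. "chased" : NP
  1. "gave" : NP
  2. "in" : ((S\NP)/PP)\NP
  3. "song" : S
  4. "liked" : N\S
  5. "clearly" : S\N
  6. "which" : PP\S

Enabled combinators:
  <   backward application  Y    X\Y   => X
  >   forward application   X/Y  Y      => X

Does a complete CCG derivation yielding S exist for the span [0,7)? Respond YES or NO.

YES

[0,7] S   <
  [0,1] "chased" : NP
  [1,7] S\NP   >
    [1,3] (S\NP)/PP   <
      [1,2] "gave" : NP
      [2,3] "in" : ((S\NP)/PP)\NP
    [3,7] PP   <
      [3,6] S   <
        [3,5] N   <
          [3,4] "song" : S
          [4,5] "liked" : N\S
        [5,6] "clearly" : S\N
      [6,7] "which" : PP\S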